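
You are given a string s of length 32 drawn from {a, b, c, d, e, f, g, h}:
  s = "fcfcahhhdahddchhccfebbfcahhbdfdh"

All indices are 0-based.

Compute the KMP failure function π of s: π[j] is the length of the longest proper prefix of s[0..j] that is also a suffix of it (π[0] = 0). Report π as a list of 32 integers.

[0, 0, 1, 2, 0, 0, 0, 0, 0, 0, 0, 0, 0, 0, 0, 0, 0, 0, 1, 0, 0, 0, 1, 2, 0, 0, 0, 0, 0, 1, 0, 0]

π[0] = 0
j=1 s[j]='c': π[1]=0 (border '')
j=2 s[j]='f': π[2]=1 (border 'f')
j=3 s[j]='c': π[3]=2 (border 'fc')
j=4 s[j]='a': k: 2→0; π[4]=0 (border '')
j=5 s[j]='h': π[5]=0 (border '')
j=6 s[j]='h': π[6]=0 (border '')
j=7 s[j]='h': π[7]=0 (border '')
j=8 s[j]='d': π[8]=0 (border '')
j=9 s[j]='a': π[9]=0 (border '')
j=10 s[j]='h': π[10]=0 (border '')
j=11 s[j]='d': π[11]=0 (border '')
j=12 s[j]='d': π[12]=0 (border '')
j=13 s[j]='c': π[13]=0 (border '')
j=14 s[j]='h': π[14]=0 (border '')
j=15 s[j]='h': π[15]=0 (border '')
j=16 s[j]='c': π[16]=0 (border '')
j=17 s[j]='c': π[17]=0 (border '')
j=18 s[j]='f': π[18]=1 (border 'f')
j=19 s[j]='e': k: 1→0; π[19]=0 (border '')
j=20 s[j]='b': π[20]=0 (border '')
j=21 s[j]='b': π[21]=0 (border '')
j=22 s[j]='f': π[22]=1 (border 'f')
j=23 s[j]='c': π[23]=2 (border 'fc')
j=24 s[j]='a': k: 2→0; π[24]=0 (border '')
j=25 s[j]='h': π[25]=0 (border '')
j=26 s[j]='h': π[26]=0 (border '')
j=27 s[j]='b': π[27]=0 (border '')
j=28 s[j]='d': π[28]=0 (border '')
j=29 s[j]='f': π[29]=1 (border 'f')
j=30 s[j]='d': k: 1→0; π[30]=0 (border '')
j=31 s[j]='h': π[31]=0 (border '')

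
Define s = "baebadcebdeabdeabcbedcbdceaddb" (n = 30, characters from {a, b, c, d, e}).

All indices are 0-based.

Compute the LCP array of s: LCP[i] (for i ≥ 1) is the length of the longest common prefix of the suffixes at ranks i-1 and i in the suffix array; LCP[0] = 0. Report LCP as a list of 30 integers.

sorted suffixes:
  #0 SA[0]=15  'abcbedcbdceaddb'
  #1 SA[1]=11  'abdeabcbedcbdceaddb'
  #2 SA[2]=4  'adcebdeabdeabcbedcbdceaddb'
  #3 SA[3]=26  'addb'
  #4 SA[4]=1  'aebadcebdeabdeabcbedcbdceaddb'
  #5 SA[5]=29  'b'
  #6 SA[6]=3  'badcebdeabdeabcbedcbdceaddb'
  #7 SA[7]=0  'baebadcebdeabdeabcbedcbdceaddb'
  #8 SA[8]=16  'bcbedcbdceaddb'
  #9 SA[9]=22  'bdceaddb'
  #10 SA[10]=12  'bdeabcbedcbdceaddb'
  #11 SA[11]=8  'bdeabdeabcbedcbdceaddb'
  #12 SA[12]=18  'bedcbdceaddb'
  #13 SA[13]=21  'cbdceaddb'
  #14 SA[14]=17  'cbedcbdceaddb'
  #15 SA[15]=24  'ceaddb'
  #16 SA[16]=6  'cebdeabdeabcbedcbdceaddb'
  #17 SA[17]=28  'db'
  #18 SA[18]=20  'dcbdceaddb'
  #19 SA[19]=23  'dceaddb'
  #20 SA[20]=5  'dcebdeabdeabcbedcbdceaddb'
  #21 SA[21]=27  'ddb'
  #22 SA[22]=13  'deabcbedcbdceaddb'
  #23 SA[23]=9  'deabdeabcbedcbdceaddb'
  #24 SA[24]=14  'eabcbedcbdceaddb'
  #25 SA[25]=10  'eabdeabcbedcbdceaddb'
  #26 SA[26]=25  'eaddb'
  #27 SA[27]=2  'ebadcebdeabdeabcbedcbdceaddb'
  #28 SA[28]=7  'ebdeabdeabcbedcbdceaddb'
  #29 SA[29]=19  'edcbdceaddb'

SA = [15, 11, 4, 26, 1, 29, 3, 0, 16, 22, 12, 8, 18, 21, 17, 24, 6, 28, 20, 23, 5, 27, 13, 9, 14, 10, 25, 2, 7, 19]
rank  pair      lcp
   1  s[15:],s[11:]  2  'ab'
   2  s[11:],s[4:]  1  'a'
   3  s[4:],s[26:]  2  'ad'
   4  s[26:],s[1:]  1  'a'
   5  s[1:],s[29:]  0  ''
   6  s[29:],s[3:]  1  'b'
   7  s[3:],s[0:]  2  'ba'
   8  s[0:],s[16:]  1  'b'
   9  s[16:],s[22:]  1  'b'
  10  s[22:],s[12:]  2  'bd'
  11  s[12:],s[8:]  5  'bdeab'
  12  s[8:],s[18:]  1  'b'
  13  s[18:],s[21:]  0  ''
  14  s[21:],s[17:]  2  'cb'
  15  s[17:],s[24:]  1  'c'
  16  s[24:],s[6:]  2  'ce'
  17  s[6:],s[28:]  0  ''
  18  s[28:],s[20:]  1  'd'
  19  s[20:],s[23:]  2  'dc'
  20  s[23:],s[5:]  3  'dce'
  21  s[5:],s[27:]  1  'd'
  22  s[27:],s[13:]  1  'd'
  23  s[13:],s[9:]  4  'deab'
  24  s[9:],s[14:]  0  ''
  25  s[14:],s[10:]  3  'eab'
  26  s[10:],s[25:]  2  'ea'
  27  s[25:],s[2:]  1  'e'
  28  s[2:],s[7:]  2  'eb'
  29  s[7:],s[19:]  1  'e'

[0, 2, 1, 2, 1, 0, 1, 2, 1, 1, 2, 5, 1, 0, 2, 1, 2, 0, 1, 2, 3, 1, 1, 4, 0, 3, 2, 1, 2, 1]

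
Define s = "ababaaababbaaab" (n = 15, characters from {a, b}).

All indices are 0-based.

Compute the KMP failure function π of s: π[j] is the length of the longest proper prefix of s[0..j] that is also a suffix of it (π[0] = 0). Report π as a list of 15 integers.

[0, 0, 1, 2, 3, 1, 1, 2, 3, 4, 0, 1, 1, 1, 2]

π[0] = 0
j=1 s[j]='b': π[1]=0 (border '')
j=2 s[j]='a': π[2]=1 (border 'a')
j=3 s[j]='b': π[3]=2 (border 'ab')
j=4 s[j]='a': π[4]=3 (border 'aba')
j=5 s[j]='a': k: 3→1→0; π[5]=1 (border 'a')
j=6 s[j]='a': k: 1→0; π[6]=1 (border 'a')
j=7 s[j]='b': π[7]=2 (border 'ab')
j=8 s[j]='a': π[8]=3 (border 'aba')
j=9 s[j]='b': π[9]=4 (border 'abab')
j=10 s[j]='b': k: 4→2→0; π[10]=0 (border '')
j=11 s[j]='a': π[11]=1 (border 'a')
j=12 s[j]='a': k: 1→0; π[12]=1 (border 'a')
j=13 s[j]='a': k: 1→0; π[13]=1 (border 'a')
j=14 s[j]='b': π[14]=2 (border 'ab')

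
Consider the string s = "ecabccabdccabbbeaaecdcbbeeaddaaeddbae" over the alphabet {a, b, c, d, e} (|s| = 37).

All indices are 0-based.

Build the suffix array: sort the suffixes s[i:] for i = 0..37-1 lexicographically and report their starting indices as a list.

[16, 29, 11, 2, 6, 26, 35, 17, 30, 34, 12, 13, 22, 3, 7, 14, 23, 10, 1, 5, 21, 9, 4, 19, 28, 33, 20, 8, 27, 32, 36, 15, 25, 0, 18, 31, 24]

sorted suffixes:
  #0 SA[0]=16  'aaecdcbbeeaddaaeddbae'
  #1 SA[1]=29  'aaeddbae'
  #2 SA[2]=11  'abbbeaaecdcbbeeaddaaeddbae'
  #3 SA[3]=2  'abccabdccabbbeaaecdcbbeeaddaaeddbae'
  #4 SA[4]=6  'abdccabbbeaaecdcbbeeaddaaeddbae'
  #5 SA[5]=26  'addaaeddbae'
  #6 SA[6]=35  'ae'
  #7 SA[7]=17  'aecdcbbeeaddaaeddbae'
  #8 SA[8]=30  'aeddbae'
  #9 SA[9]=34  'bae'
  #10 SA[10]=12  'bbbeaaecdcbbeeaddaaeddbae'
  #11 SA[11]=13  'bbeaaecdcbbeeaddaaeddbae'
  #12 SA[12]=22  'bbeeaddaaeddbae'
  #13 SA[13]=3  'bccabdccabbbeaaecdcbbeeaddaaeddbae'
  #14 SA[14]=7  'bdccabbbeaaecdcbbeeaddaaeddbae'
  #15 SA[15]=14  'beaaecdcbbeeaddaaeddbae'
  #16 SA[16]=23  'beeaddaaeddbae'
  #17 SA[17]=10  'cabbbeaaecdcbbeeaddaaeddbae'
  #18 SA[18]=1  'cabccabdccabbbeaaecdcbbeeaddaaeddbae'
  #19 SA[19]=5  'cabdccabbbeaaecdcbbeeaddaaeddbae'
  #20 SA[20]=21  'cbbeeaddaaeddbae'
  #21 SA[21]=9  'ccabbbeaaecdcbbeeaddaaeddbae'
  #22 SA[22]=4  'ccabdccabbbeaaecdcbbeeaddaaeddbae'
  #23 SA[23]=19  'cdcbbeeaddaaeddbae'
  #24 SA[24]=28  'daaeddbae'
  #25 SA[25]=33  'dbae'
  #26 SA[26]=20  'dcbbeeaddaaeddbae'
  #27 SA[27]=8  'dccabbbeaaecdcbbeeaddaaeddbae'
  #28 SA[28]=27  'ddaaeddbae'
  #29 SA[29]=32  'ddbae'
  #30 SA[30]=36  'e'
  #31 SA[31]=15  'eaaecdcbbeeaddaaeddbae'
  #32 SA[32]=25  'eaddaaeddbae'
  #33 SA[33]=0  'ecabccabdccabbbeaaecdcbbeeaddaaeddbae'
  #34 SA[34]=18  'ecdcbbeeaddaaeddbae'
  #35 SA[35]=31  'eddbae'
  #36 SA[36]=24  'eeaddaaeddbae'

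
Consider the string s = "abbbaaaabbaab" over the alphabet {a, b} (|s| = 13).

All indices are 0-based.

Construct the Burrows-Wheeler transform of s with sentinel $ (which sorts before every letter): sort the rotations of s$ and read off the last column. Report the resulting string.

bbabaaa$abbbaa

rank  rotation        last
    0  $abbbaaaabbaab  b
    1  aaaabbaab$abbb  b
    2  aaabbaab$abbba  a
    3  aab$abbbaaaabb  b
    4  aabbaab$abbbaa  a
    5  ab$abbbaaaabba  a
    6  abbaab$abbbaaa  a
    7  abbbaaaabbaab$  $
    8  b$abbbaaaabbaa  a
    9  baaaabbaab$abb  b
   10  baab$abbbaaaab  b
   11  bbaaaabbaab$ab  b
   12  bbaab$abbbaaaa  a
   13  bbbaaaabbaab$a  a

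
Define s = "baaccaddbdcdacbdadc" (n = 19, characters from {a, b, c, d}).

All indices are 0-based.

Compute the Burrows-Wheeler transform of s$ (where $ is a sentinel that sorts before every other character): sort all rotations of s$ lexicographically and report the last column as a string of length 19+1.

rank  rotation              last
    0  $baaccaddbdcdacbdadc  c
    1  aaccaddbdcdacbdadc$b  b
    2  acbdadc$baaccaddbdcd  d
    3  accaddbdcdacbdadc$ba  a
    4  adc$baaccaddbdcdacbd  d
    5  addbdcdacbdadc$baacc  c
    6  baaccaddbdcdacbdadc$  $
    7  bdadc$baaccaddbdcdac  c
    8  bdcdacbdadc$baaccadd  d
    9  c$baaccaddbdcdacbdad  d
   10  caddbdcdacbdadc$baac  c
   11  cbdadc$baaccaddbdcda  a
   12  ccaddbdcdacbdadc$baa  a
   13  cdacbdadc$baaccaddbd  d
   14  dacbdadc$baaccaddbdc  c
   15  dadc$baaccaddbdcdacb  b
   16  dbdcdacbdadc$baaccad  d
   17  dc$baaccaddbdcdacbda  a
   18  dcdacbdadc$baaccaddb  b
   19  ddbdcdacbdadc$baacca  a

cbdadc$cddcaadcbdaba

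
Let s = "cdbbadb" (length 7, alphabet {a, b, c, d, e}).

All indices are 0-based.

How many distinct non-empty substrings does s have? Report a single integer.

rank→(start, suffix):
  0 → (4, 'adb')
  1 → (6, 'b')
  2 → (3, 'badb')
  3 → (2, 'bbadb')
  4 → (0, 'cdbbadb')
  5 → (5, 'db')
  6 → (1, 'dbbadb')

SA = [4, 6, 3, 2, 0, 5, 1]
i: (SA[i-1],SA[i]) lcp shared
  1: (4,6) 0 ''
  2: (6,3) 1 'b'
  3: (3,2) 1 'b'
  4: (2,0) 0 ''
  5: (0,5) 0 ''
  6: (5,1) 2 'db'

n(n+1)/2 = 7·8/2 = 28
Σ LCP = 0 + 0 + 1 + 1 + 0 + 0 + 2 = 4
distinct = 28 − 4 = 24

24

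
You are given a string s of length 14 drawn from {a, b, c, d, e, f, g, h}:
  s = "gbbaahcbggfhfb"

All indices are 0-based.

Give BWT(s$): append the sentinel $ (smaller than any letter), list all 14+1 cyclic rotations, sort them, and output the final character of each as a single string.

rank  rotation         last
    0  $gbbaahcbggfhfb  b
    1  aahcbggfhfb$gbb  b
    2  ahcbggfhfb$gbba  a
    3  b$gbbaahcbggfhf  f
    4  baahcbggfhfb$gb  b
    5  bbaahcbggfhfb$g  g
    6  bggfhfb$gbbaahc  c
    7  cbggfhfb$gbbaah  h
    8  fb$gbbaahcbggfh  h
    9  fhfb$gbbaahcbgg  g
   10  gbbaahcbggfhfb$  $
   11  gfhfb$gbbaahcbg  g
   12  ggfhfb$gbbaahcb  b
   13  hcbggfhfb$gbbaa  a
   14  hfb$gbbaahcbggf  f

bbafbgchhg$gbaf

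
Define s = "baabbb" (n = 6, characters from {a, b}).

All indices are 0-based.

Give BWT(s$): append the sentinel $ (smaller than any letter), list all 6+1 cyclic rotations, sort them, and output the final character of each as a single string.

bbab$ba

rank  rotation last
    0  $baabbb  b
    1  aabbb$b  b
    2  abbb$ba  a
    3  b$baabb  b
    4  baabbb$  $
    5  bb$baab  b
    6  bbb$baa  a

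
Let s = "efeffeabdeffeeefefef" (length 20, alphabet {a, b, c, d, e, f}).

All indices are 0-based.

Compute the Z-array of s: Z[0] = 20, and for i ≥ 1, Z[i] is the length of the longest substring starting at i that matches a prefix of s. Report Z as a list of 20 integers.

Z[0]=20
i=1: fresh scan; Z[1]=0
i=2: fresh scan; Z[2]=2 grow→box=[2,4)
i=3: min(r-i=1, Z[1]=0)=0; Z[3]=0
i=4: fresh scan; Z[4]=0
i=5: fresh scan; Z[5]=1 grow→box=[5,6)
i=6: fresh scan; Z[6]=0
i=7: fresh scan; Z[7]=0
i=8: fresh scan; Z[8]=0
i=9: fresh scan; Z[9]=2 grow→box=[9,11)
i=10: min(r-i=1, Z[1]=0)=0; Z[10]=0
i=11: fresh scan; Z[11]=0
i=12: fresh scan; Z[12]=1 grow→box=[12,13)
i=13: fresh scan; Z[13]=1 grow→box=[13,14)
i=14: fresh scan; Z[14]=4 grow→box=[14,18)
i=15: min(r-i=3, Z[1]=0)=0; Z[15]=0
i=16: min(r-i=2, Z[2]=2)=2; Z[16]=4 grow→box=[16,20)
i=17: min(r-i=3, Z[1]=0)=0; Z[17]=0
i=18: min(r-i=2, Z[2]=2)=2; Z[18]=2
i=19: min(r-i=1, Z[3]=0)=0; Z[19]=0

[20, 0, 2, 0, 0, 1, 0, 0, 0, 2, 0, 0, 1, 1, 4, 0, 4, 0, 2, 0]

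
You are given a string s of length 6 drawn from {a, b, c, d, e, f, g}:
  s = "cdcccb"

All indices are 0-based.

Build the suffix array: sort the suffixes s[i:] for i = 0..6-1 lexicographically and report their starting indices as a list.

rank→(start, suffix):
  0 → (5, 'b')
  1 → (4, 'cb')
  2 → (3, 'ccb')
  3 → (2, 'cccb')
  4 → (0, 'cdcccb')
  5 → (1, 'dcccb')

[5, 4, 3, 2, 0, 1]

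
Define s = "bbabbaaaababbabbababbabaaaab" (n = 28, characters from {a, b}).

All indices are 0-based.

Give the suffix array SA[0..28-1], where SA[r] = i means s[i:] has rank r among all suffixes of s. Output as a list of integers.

sorted suffixes:
  #0 SA[0]=23  'aaaab'
  #1 SA[1]=5  'aaaababbabbababbabaaaab'
  #2 SA[2]=24  'aaab'
  #3 SA[3]=6  'aaababbabbababbabaaaab'
  #4 SA[4]=25  'aab'
  #5 SA[5]=7  'aababbabbababbabaaaab'
  #6 SA[6]=26  'ab'
  #7 SA[7]=21  'abaaaab'
  #8 SA[8]=16  'ababbabaaaab'
  #9 SA[9]=8  'ababbabbababbabaaaab'
  #10 SA[10]=2  'abbaaaababbabbababbabaaaab'
  #11 SA[11]=18  'abbabaaaab'
  #12 SA[12]=13  'abbababbabaaaab'
  #13 SA[13]=10  'abbabbababbabaaaab'
  #14 SA[14]=27  'b'
  #15 SA[15]=22  'baaaab'
  #16 SA[16]=4  'baaaababbabbababbabaaaab'
  #17 SA[17]=20  'babaaaab'
  #18 SA[18]=15  'bababbabaaaab'
  #19 SA[19]=1  'babbaaaababbabbababbabaaaab'
  #20 SA[20]=17  'babbabaaaab'
  #21 SA[21]=12  'babbababbabaaaab'
  #22 SA[22]=9  'babbabbababbabaaaab'
  #23 SA[23]=3  'bbaaaababbabbababbabaaaab'
  #24 SA[24]=19  'bbabaaaab'
  #25 SA[25]=14  'bbababbabaaaab'
  #26 SA[26]=0  'bbabbaaaababbabbababbabaaaab'
  #27 SA[27]=11  'bbabbababbabaaaab'

[23, 5, 24, 6, 25, 7, 26, 21, 16, 8, 2, 18, 13, 10, 27, 22, 4, 20, 15, 1, 17, 12, 9, 3, 19, 14, 0, 11]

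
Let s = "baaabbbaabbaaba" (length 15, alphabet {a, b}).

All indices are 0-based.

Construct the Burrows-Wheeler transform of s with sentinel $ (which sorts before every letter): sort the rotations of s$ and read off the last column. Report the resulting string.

rank  rotation          last
    0  $baaabbbaabbaaba  a
    1  a$baaabbbaabbaab  b
    2  aaabbbaabbaaba$b  b
    3  aaba$baaabbbaabb  b
    4  aabbaaba$baaabbb  b
    5  aabbbaabbaaba$ba  a
    6  aba$baaabbbaabba  a
    7  abbaaba$baaabbba  a
    8  abbbaabbaaba$baa  a
    9  ba$baaabbbaabbaa  a
   10  baaabbbaabbaaba$  $
   11  baaba$baaabbbaab  b
   12  baabbaaba$baaabb  b
   13  bbaaba$baaabbbaa  a
   14  bbaabbaaba$baaab  b
   15  bbbaabbaaba$baaa  a

abbbbaaaaa$bbaba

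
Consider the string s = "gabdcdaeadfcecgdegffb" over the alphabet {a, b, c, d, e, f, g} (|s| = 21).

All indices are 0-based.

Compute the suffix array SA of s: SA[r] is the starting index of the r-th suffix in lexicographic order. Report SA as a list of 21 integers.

sorted suffixes:
  #0 SA[0]=1  'abdcdaeadfcecgdegffb'
  #1 SA[1]=8  'adfcecgdegffb'
  #2 SA[2]=6  'aeadfcecgdegffb'
  #3 SA[3]=20  'b'
  #4 SA[4]=2  'bdcdaeadfcecgdegffb'
  #5 SA[5]=4  'cdaeadfcecgdegffb'
  #6 SA[6]=11  'cecgdegffb'
  #7 SA[7]=13  'cgdegffb'
  #8 SA[8]=5  'daeadfcecgdegffb'
  #9 SA[9]=3  'dcdaeadfcecgdegffb'
  #10 SA[10]=15  'degffb'
  #11 SA[11]=9  'dfcecgdegffb'
  #12 SA[12]=7  'eadfcecgdegffb'
  #13 SA[13]=12  'ecgdegffb'
  #14 SA[14]=16  'egffb'
  #15 SA[15]=19  'fb'
  #16 SA[16]=10  'fcecgdegffb'
  #17 SA[17]=18  'ffb'
  #18 SA[18]=0  'gabdcdaeadfcecgdegffb'
  #19 SA[19]=14  'gdegffb'
  #20 SA[20]=17  'gffb'

[1, 8, 6, 20, 2, 4, 11, 13, 5, 3, 15, 9, 7, 12, 16, 19, 10, 18, 0, 14, 17]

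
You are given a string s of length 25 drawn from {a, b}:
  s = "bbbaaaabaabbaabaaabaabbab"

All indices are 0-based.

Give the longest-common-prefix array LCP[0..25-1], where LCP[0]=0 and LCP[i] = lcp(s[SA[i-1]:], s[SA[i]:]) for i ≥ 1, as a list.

[0, 3, 9, 2, 5, 8, 3, 5, 1, 2, 4, 7, 2, 4, 0, 1, 4, 3, 4, 6, 2, 1, 4, 3, 2]

rank→(start, suffix):
  0 → (3, 'aaaabaabbaabaaabaabbab')
  1 → (4, 'aaabaabbaabaaabaabbab')
  2 → (15, 'aaabaabbab')
  3 → (12, 'aabaaabaabbab')
  4 → (5, 'aabaabbaabaaabaabbab')
  5 → (16, 'aabaabbab')
  6 → (8, 'aabbaabaaabaabbab')
  7 → (19, 'aabbab')
  8 → (23, 'ab')
  9 → (13, 'abaaabaabbab')
  10 → (6, 'abaabbaabaaabaabbab')
  11 → (17, 'abaabbab')
  12 → (9, 'abbaabaaabaabbab')
  13 → (20, 'abbab')
  14 → (24, 'b')
  15 → (2, 'baaaabaabbaabaaabaabbab')
  16 → (14, 'baaabaabbab')
  17 → (11, 'baabaaabaabbab')
  18 → (7, 'baabbaabaaabaabbab')
  19 → (18, 'baabbab')
  20 → (22, 'bab')
  21 → (1, 'bbaaaabaabbaabaaabaabbab')
  22 → (10, 'bbaabaaabaabbab')
  23 → (21, 'bbab')
  24 → (0, 'bbbaaaabaabbaabaaabaabbab')

SA = [3, 4, 15, 12, 5, 16, 8, 19, 23, 13, 6, 17, 9, 20, 24, 2, 14, 11, 7, 18, 22, 1, 10, 21, 0]
[i] adj suffixes → lcp
  [1] 3/4 → 3 ('aaa')
  [2] 4/15 → 9 ('aaabaabba')
  [3] 15/12 → 2 ('aa')
  [4] 12/5 → 5 ('aabaa')
  [5] 5/16 → 8 ('aabaabba')
  [6] 16/8 → 3 ('aab')
  [7] 8/19 → 5 ('aabba')
  [8] 19/23 → 1 ('a')
  [9] 23/13 → 2 ('ab')
  [10] 13/6 → 4 ('abaa')
  [11] 6/17 → 7 ('abaabba')
  [12] 17/9 → 2 ('ab')
  [13] 9/20 → 4 ('abba')
  [14] 20/24 → 0 ('')
  [15] 24/2 → 1 ('b')
  [16] 2/14 → 4 ('baaa')
  [17] 14/11 → 3 ('baa')
  [18] 11/7 → 4 ('baab')
  [19] 7/18 → 6 ('baabba')
  [20] 18/22 → 2 ('ba')
  [21] 22/1 → 1 ('b')
  [22] 1/10 → 4 ('bbaa')
  [23] 10/21 → 3 ('bba')
  [24] 21/0 → 2 ('bb')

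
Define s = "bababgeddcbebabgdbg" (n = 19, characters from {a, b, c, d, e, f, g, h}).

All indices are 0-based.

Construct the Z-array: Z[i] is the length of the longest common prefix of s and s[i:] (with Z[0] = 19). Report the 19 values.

Z[0]=19
i=1: i≥r, start 0; Z[1]=0
i=2: i≥r, start 0; Z[2]=3 grow→box=[2,5)
i=3: min(r-i=2, Z[1]=0)=0; Z[3]=0
i=4: min(r-i=1, Z[2]=3)=1; Z[4]=1
i=5: i≥r, start 0; Z[5]=0
i=6: i≥r, start 0; Z[6]=0
i=7: i≥r, start 0; Z[7]=0
i=8: i≥r, start 0; Z[8]=0
i=9: i≥r, start 0; Z[9]=0
i=10: i≥r, start 0; Z[10]=1 grow→box=[10,11)
i=11: i≥r, start 0; Z[11]=0
i=12: i≥r, start 0; Z[12]=3 grow→box=[12,15)
i=13: min(r-i=2, Z[1]=0)=0; Z[13]=0
i=14: min(r-i=1, Z[2]=3)=1; Z[14]=1
i=15: i≥r, start 0; Z[15]=0
i=16: i≥r, start 0; Z[16]=0
i=17: i≥r, start 0; Z[17]=1 grow→box=[17,18)
i=18: i≥r, start 0; Z[18]=0

[19, 0, 3, 0, 1, 0, 0, 0, 0, 0, 1, 0, 3, 0, 1, 0, 0, 1, 0]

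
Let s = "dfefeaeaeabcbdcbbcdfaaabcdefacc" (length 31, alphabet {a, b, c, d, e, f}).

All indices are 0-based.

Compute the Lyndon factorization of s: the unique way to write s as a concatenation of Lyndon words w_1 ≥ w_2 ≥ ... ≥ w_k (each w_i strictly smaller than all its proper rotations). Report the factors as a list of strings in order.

emit factor 1: 'dfefe' (i=0, period=5)
emit factor 2: 'ae' (i=5, period=2)
emit factor 3: 'ae' (i=7, period=2)
emit factor 4: 'abcbdcbbcdf' (i=9, period=11)
emit factor 5: 'aaabcdefacc' (i=20, period=11)

["dfefe", "ae", "ae", "abcbdcbbcdf", "aaabcdefacc"]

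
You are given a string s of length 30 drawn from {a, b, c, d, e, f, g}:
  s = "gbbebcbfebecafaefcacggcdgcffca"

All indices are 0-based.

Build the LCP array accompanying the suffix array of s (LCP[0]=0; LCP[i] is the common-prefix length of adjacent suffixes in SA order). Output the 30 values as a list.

[0, 1, 1, 1, 0, 1, 1, 2, 1, 0, 2, 2, 1, 1, 1, 1, 0, 0, 2, 1, 1, 0, 1, 3, 1, 1, 0, 1, 2, 1]

sorted suffixes:
  #0 SA[0]=29  'a'
  #1 SA[1]=18  'acggcdgcffca'
  #2 SA[2]=14  'aefcacggcdgcffca'
  #3 SA[3]=12  'afaefcacggcdgcffca'
  #4 SA[4]=1  'bbebcbfebecafaefcacggcdgcffca'
  #5 SA[5]=4  'bcbfebecafaefcacggcdgcffca'
  #6 SA[6]=2  'bebcbfebecafaefcacggcdgcffca'
  #7 SA[7]=9  'becafaefcacggcdgcffca'
  #8 SA[8]=6  'bfebecafaefcacggcdgcffca'
  #9 SA[9]=28  'ca'
  #10 SA[10]=17  'cacggcdgcffca'
  #11 SA[11]=11  'cafaefcacggcdgcffca'
  #12 SA[12]=5  'cbfebecafaefcacggcdgcffca'
  #13 SA[13]=22  'cdgcffca'
  #14 SA[14]=25  'cffca'
  #15 SA[15]=19  'cggcdgcffca'
  #16 SA[16]=23  'dgcffca'
  #17 SA[17]=3  'ebcbfebecafaefcacggcdgcffca'
  #18 SA[18]=8  'ebecafaefcacggcdgcffca'
  #19 SA[19]=10  'ecafaefcacggcdgcffca'
  #20 SA[20]=15  'efcacggcdgcffca'
  #21 SA[21]=13  'faefcacggcdgcffca'
  #22 SA[22]=27  'fca'
  #23 SA[23]=16  'fcacggcdgcffca'
  #24 SA[24]=7  'febecafaefcacggcdgcffca'
  #25 SA[25]=26  'ffca'
  #26 SA[26]=0  'gbbebcbfebecafaefcacggcdgcffca'
  #27 SA[27]=21  'gcdgcffca'
  #28 SA[28]=24  'gcffca'
  #29 SA[29]=20  'ggcdgcffca'

SA = [29, 18, 14, 12, 1, 4, 2, 9, 6, 28, 17, 11, 5, 22, 25, 19, 23, 3, 8, 10, 15, 13, 27, 16, 7, 26, 0, 21, 24, 20]
[i] adj suffixes → lcp
  [1] 29/18 → 1 ('a')
  [2] 18/14 → 1 ('a')
  [3] 14/12 → 1 ('a')
  [4] 12/1 → 0 ('')
  [5] 1/4 → 1 ('b')
  [6] 4/2 → 1 ('b')
  [7] 2/9 → 2 ('be')
  [8] 9/6 → 1 ('b')
  [9] 6/28 → 0 ('')
  [10] 28/17 → 2 ('ca')
  [11] 17/11 → 2 ('ca')
  [12] 11/5 → 1 ('c')
  [13] 5/22 → 1 ('c')
  [14] 22/25 → 1 ('c')
  [15] 25/19 → 1 ('c')
  [16] 19/23 → 0 ('')
  [17] 23/3 → 0 ('')
  [18] 3/8 → 2 ('eb')
  [19] 8/10 → 1 ('e')
  [20] 10/15 → 1 ('e')
  [21] 15/13 → 0 ('')
  [22] 13/27 → 1 ('f')
  [23] 27/16 → 3 ('fca')
  [24] 16/7 → 1 ('f')
  [25] 7/26 → 1 ('f')
  [26] 26/0 → 0 ('')
  [27] 0/21 → 1 ('g')
  [28] 21/24 → 2 ('gc')
  [29] 24/20 → 1 ('g')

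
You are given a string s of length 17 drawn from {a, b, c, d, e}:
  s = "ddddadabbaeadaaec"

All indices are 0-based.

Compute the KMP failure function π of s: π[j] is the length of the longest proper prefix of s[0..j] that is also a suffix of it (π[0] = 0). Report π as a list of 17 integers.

[0, 1, 2, 3, 0, 1, 0, 0, 0, 0, 0, 0, 1, 0, 0, 0, 0]

π[0] = 0
j=1 s[j]='d': π[1]=1 (border 'd')
j=2 s[j]='d': π[2]=2 (border 'dd')
j=3 s[j]='d': π[3]=3 (border 'ddd')
j=4 s[j]='a': k: 3→2→1→0; π[4]=0 (border '')
j=5 s[j]='d': π[5]=1 (border 'd')
j=6 s[j]='a': k: 1→0; π[6]=0 (border '')
j=7 s[j]='b': π[7]=0 (border '')
j=8 s[j]='b': π[8]=0 (border '')
j=9 s[j]='a': π[9]=0 (border '')
j=10 s[j]='e': π[10]=0 (border '')
j=11 s[j]='a': π[11]=0 (border '')
j=12 s[j]='d': π[12]=1 (border 'd')
j=13 s[j]='a': k: 1→0; π[13]=0 (border '')
j=14 s[j]='a': π[14]=0 (border '')
j=15 s[j]='e': π[15]=0 (border '')
j=16 s[j]='c': π[16]=0 (border '')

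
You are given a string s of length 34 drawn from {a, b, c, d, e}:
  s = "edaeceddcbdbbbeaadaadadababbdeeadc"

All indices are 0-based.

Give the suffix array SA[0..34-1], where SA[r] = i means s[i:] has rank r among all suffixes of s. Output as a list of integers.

rank→(start, suffix):
  0 → (15, 'aadaadadababbdeeadc')
  1 → (18, 'aadadababbdeeadc')
  2 → (23, 'ababbdeeadc')
  3 → (25, 'abbdeeadc')
  4 → (16, 'adaadadababbdeeadc')
  5 → (21, 'adababbdeeadc')
  6 → (19, 'adadababbdeeadc')
  7 → (31, 'adc')
  8 → (2, 'aeceddcbdbbbeaadaadadababbdeeadc')
  9 → (24, 'babbdeeadc')
  10 → (11, 'bbbeaadaadadababbdeeadc')
  11 → (26, 'bbdeeadc')
  12 → (12, 'bbeaadaadadababbdeeadc')
  13 → (9, 'bdbbbeaadaadadababbdeeadc')
  14 → (27, 'bdeeadc')
  15 → (13, 'beaadaadadababbdeeadc')
  16 → (33, 'c')
  17 → (8, 'cbdbbbeaadaadadababbdeeadc')
  18 → (4, 'ceddcbdbbbeaadaadadababbdeeadc')
  19 → (17, 'daadadababbdeeadc')
  20 → (22, 'dababbdeeadc')
  21 → (20, 'dadababbdeeadc')
  22 → (1, 'daeceddcbdbbbeaadaadadababbdeeadc')
  23 → (10, 'dbbbeaadaadadababbdeeadc')
  24 → (32, 'dc')
  25 → (7, 'dcbdbbbeaadaadadababbdeeadc')
  26 → (6, 'ddcbdbbbeaadaadadababbdeeadc')
  27 → (28, 'deeadc')
  28 → (14, 'eaadaadadababbdeeadc')
  29 → (30, 'eadc')
  30 → (3, 'eceddcbdbbbeaadaadadababbdeeadc')
  31 → (0, 'edaeceddcbdbbbeaadaadadababbdeeadc')
  32 → (5, 'eddcbdbbbeaadaadadababbdeeadc')
  33 → (29, 'eeadc')

[15, 18, 23, 25, 16, 21, 19, 31, 2, 24, 11, 26, 12, 9, 27, 13, 33, 8, 4, 17, 22, 20, 1, 10, 32, 7, 6, 28, 14, 30, 3, 0, 5, 29]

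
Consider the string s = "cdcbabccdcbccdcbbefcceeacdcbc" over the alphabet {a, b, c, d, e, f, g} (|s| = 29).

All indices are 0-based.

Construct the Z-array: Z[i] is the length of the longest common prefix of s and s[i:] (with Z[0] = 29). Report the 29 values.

Z[0]=29
i=1: fresh scan; Z[1]=0
i=2: fresh scan; Z[2]=1 grow→box=[2,3)
i=3: fresh scan; Z[3]=0
i=4: fresh scan; Z[4]=0
i=5: fresh scan; Z[5]=0
i=6: fresh scan; Z[6]=1 grow→box=[6,7)
i=7: fresh scan; Z[7]=4 grow→box=[7,11)
i=8: min(r-i=3, Z[1]=0)=0; Z[8]=0
i=9: min(r-i=2, Z[2]=1)=1; Z[9]=1
i=10: min(r-i=1, Z[3]=0)=0; Z[10]=0
i=11: fresh scan; Z[11]=1 grow→box=[11,12)
i=12: fresh scan; Z[12]=4 grow→box=[12,16)
i=13: min(r-i=3, Z[1]=0)=0; Z[13]=0
i=14: min(r-i=2, Z[2]=1)=1; Z[14]=1
i=15: min(r-i=1, Z[3]=0)=0; Z[15]=0
i=16: fresh scan; Z[16]=0
i=17: fresh scan; Z[17]=0
i=18: fresh scan; Z[18]=0
i=19: fresh scan; Z[19]=1 grow→box=[19,20)
i=20: fresh scan; Z[20]=1 grow→box=[20,21)
i=21: fresh scan; Z[21]=0
i=22: fresh scan; Z[22]=0
i=23: fresh scan; Z[23]=0
i=24: fresh scan; Z[24]=4 grow→box=[24,28)
i=25: min(r-i=3, Z[1]=0)=0; Z[25]=0
i=26: min(r-i=2, Z[2]=1)=1; Z[26]=1
i=27: min(r-i=1, Z[3]=0)=0; Z[27]=0
i=28: fresh scan; Z[28]=1 grow→box=[28,29)

[29, 0, 1, 0, 0, 0, 1, 4, 0, 1, 0, 1, 4, 0, 1, 0, 0, 0, 0, 1, 1, 0, 0, 0, 4, 0, 1, 0, 1]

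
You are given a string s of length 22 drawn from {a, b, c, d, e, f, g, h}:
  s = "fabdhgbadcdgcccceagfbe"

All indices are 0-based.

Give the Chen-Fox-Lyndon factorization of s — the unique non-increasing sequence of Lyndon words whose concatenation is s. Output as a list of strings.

["f", "abdhgbadcdgcccceagfbe"]

emit factor 1: 'f' (i=0, period=1)
emit factor 2: 'abdhgbadcdgcccceagfbe' (i=1, period=21)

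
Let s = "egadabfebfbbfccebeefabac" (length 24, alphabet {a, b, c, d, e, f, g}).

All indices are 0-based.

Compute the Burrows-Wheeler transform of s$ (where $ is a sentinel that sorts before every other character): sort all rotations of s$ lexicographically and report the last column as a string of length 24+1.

rank  rotation                   last
    0  $egadabfebfbbfccebeefabac  c
    1  abac$egadabfebfbbfccebeef  f
    2  abfebfbbfccebeefabac$egad  d
    3  ac$egadabfebfbbfccebeefab  b
    4  adabfebfbbfccebeefabac$eg  g
    5  bac$egadabfebfbbfccebeefa  a
    6  bbfccebeefabac$egadabfebf  f
    7  beefabac$egadabfebfbbfcce  e
    8  bfbbfccebeefabac$egadabfe  e
    9  bfccebeefabac$egadabfebfb  b
   10  bfebfbbfccebeefabac$egada  a
   11  c$egadabfebfbbfccebeefaba  a
   12  ccebeefabac$egadabfebfbbf  f
   13  cebeefabac$egadabfebfbbfc  c
   14  dabfebfbbfccebeefabac$ega  a
   15  ebeefabac$egadabfebfbbfcc  c
   16  ebfbbfccebeefabac$egadabf  f
   17  eefabac$egadabfebfbbfcceb  b
   18  efabac$egadabfebfbbfccebe  e
   19  egadabfebfbbfccebeefabac$  $
   20  fabac$egadabfebfbbfccebee  e
   21  fbbfccebeefabac$egadabfeb  b
   22  fccebeefabac$egadabfebfbb  b
   23  febfbbfccebeefabac$egadab  b
   24  gadabfebfbbfccebeefabac$e  e

cfdbgafeebaafcacfbe$ebbbe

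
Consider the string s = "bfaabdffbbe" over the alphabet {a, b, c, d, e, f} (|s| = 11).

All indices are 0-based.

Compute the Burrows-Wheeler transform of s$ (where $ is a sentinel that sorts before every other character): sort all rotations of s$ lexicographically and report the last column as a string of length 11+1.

efafab$bbbfd

rank  rotation      last
    0  $bfaabdffbbe  e
    1  aabdffbbe$bf  f
    2  abdffbbe$bfa  a
    3  bbe$bfaabdff  f
    4  bdffbbe$bfaa  a
    5  be$bfaabdffb  b
    6  bfaabdffbbe$  $
    7  dffbbe$bfaab  b
    8  e$bfaabdffbb  b
    9  faabdffbbe$b  b
   10  fbbe$bfaabdf  f
   11  ffbbe$bfaabd  d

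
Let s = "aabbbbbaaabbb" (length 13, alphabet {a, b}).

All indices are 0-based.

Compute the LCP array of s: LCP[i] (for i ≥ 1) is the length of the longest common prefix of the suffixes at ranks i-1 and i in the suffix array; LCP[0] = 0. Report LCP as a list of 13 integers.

sorted suffixes:
  #0 SA[0]=7  'aaabbb'
  #1 SA[1]=8  'aabbb'
  #2 SA[2]=0  'aabbbbbaaabbb'
  #3 SA[3]=9  'abbb'
  #4 SA[4]=1  'abbbbbaaabbb'
  #5 SA[5]=12  'b'
  #6 SA[6]=6  'baaabbb'
  #7 SA[7]=11  'bb'
  #8 SA[8]=5  'bbaaabbb'
  #9 SA[9]=10  'bbb'
  #10 SA[10]=4  'bbbaaabbb'
  #11 SA[11]=3  'bbbbaaabbb'
  #12 SA[12]=2  'bbbbbaaabbb'

SA = [7, 8, 0, 9, 1, 12, 6, 11, 5, 10, 4, 3, 2]
[i] adj suffixes → lcp
  [1] 7/8 → 2 ('aa')
  [2] 8/0 → 5 ('aabbb')
  [3] 0/9 → 1 ('a')
  [4] 9/1 → 4 ('abbb')
  [5] 1/12 → 0 ('')
  [6] 12/6 → 1 ('b')
  [7] 6/11 → 1 ('b')
  [8] 11/5 → 2 ('bb')
  [9] 5/10 → 2 ('bb')
  [10] 10/4 → 3 ('bbb')
  [11] 4/3 → 3 ('bbb')
  [12] 3/2 → 4 ('bbbb')

[0, 2, 5, 1, 4, 0, 1, 1, 2, 2, 3, 3, 4]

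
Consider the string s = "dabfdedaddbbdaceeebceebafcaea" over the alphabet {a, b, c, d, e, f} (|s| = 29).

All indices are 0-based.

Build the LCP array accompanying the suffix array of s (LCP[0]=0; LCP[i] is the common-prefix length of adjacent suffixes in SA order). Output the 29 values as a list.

rank | idx | suffix
   0 |  28 | a
   1 |   1 | abfdedaddbbdaceeebceebafcaea
   2 |  13 | aceeebceebafcaea
   3 |   7 | addbbdaceeebceebafcaea
   4 |  26 | aea
   5 |  23 | afcaea
   6 |  22 | bafcaea
   7 |  10 | bbdaceeebceebafcaea
   8 |  18 | bceebafcaea
   9 |  11 | bdaceeebceebafcaea
  10 |   2 | bfdedaddbbdaceeebceebafcaea
  11 |  25 | caea
  12 |  19 | ceebafcaea
  13 |  14 | ceeebceebafcaea
  14 |   0 | dabfdedaddbbdaceeebceebafcaea
  15 |  12 | daceeebceebafcaea
  16 |   6 | daddbbdaceeebceebafcaea
  17 |   9 | dbbdaceeebceebafcaea
  18 |   8 | ddbbdaceeebceebafcaea
  19 |   4 | dedaddbbdaceeebceebafcaea
  20 |  27 | ea
  21 |  21 | ebafcaea
  22 |  17 | ebceebafcaea
  23 |   5 | edaddbbdaceeebceebafcaea
  24 |  20 | eebafcaea
  25 |  16 | eebceebafcaea
  26 |  15 | eeebceebafcaea
  27 |  24 | fcaea
  28 |   3 | fdedaddbbdaceeebceebafcaea

SA = [28, 1, 13, 7, 26, 23, 22, 10, 18, 11, 2, 25, 19, 14, 0, 12, 6, 9, 8, 4, 27, 21, 17, 5, 20, 16, 15, 24, 3]
rank  pair      lcp
   1  s[28:],s[1:]  1  'a'
   2  s[1:],s[13:]  1  'a'
   3  s[13:],s[7:]  1  'a'
   4  s[7:],s[26:]  1  'a'
   5  s[26:],s[23:]  1  'a'
   6  s[23:],s[22:]  0  ''
   7  s[22:],s[10:]  1  'b'
   8  s[10:],s[18:]  1  'b'
   9  s[18:],s[11:]  1  'b'
  10  s[11:],s[2:]  1  'b'
  11  s[2:],s[25:]  0  ''
  12  s[25:],s[19:]  1  'c'
  13  s[19:],s[14:]  3  'cee'
  14  s[14:],s[0:]  0  ''
  15  s[0:],s[12:]  2  'da'
  16  s[12:],s[6:]  2  'da'
  17  s[6:],s[9:]  1  'd'
  18  s[9:],s[8:]  1  'd'
  19  s[8:],s[4:]  1  'd'
  20  s[4:],s[27:]  0  ''
  21  s[27:],s[21:]  1  'e'
  22  s[21:],s[17:]  2  'eb'
  23  s[17:],s[5:]  1  'e'
  24  s[5:],s[20:]  1  'e'
  25  s[20:],s[16:]  3  'eeb'
  26  s[16:],s[15:]  2  'ee'
  27  s[15:],s[24:]  0  ''
  28  s[24:],s[3:]  1  'f'

[0, 1, 1, 1, 1, 1, 0, 1, 1, 1, 1, 0, 1, 3, 0, 2, 2, 1, 1, 1, 0, 1, 2, 1, 1, 3, 2, 0, 1]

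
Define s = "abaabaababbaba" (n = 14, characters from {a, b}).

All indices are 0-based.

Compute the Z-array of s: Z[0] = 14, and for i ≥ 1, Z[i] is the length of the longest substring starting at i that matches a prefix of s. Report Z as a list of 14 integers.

Z[0]=14
i=1: i≥r, start 0; Z[1]=0
i=2: i≥r, start 0; Z[2]=1 extend→box=[2,3)
i=3: i≥r, start 0; Z[3]=6 extend→box=[3,9)
i=4: min(r-i=5, Z[1]=0)=0; Z[4]=0
i=5: min(r-i=4, Z[2]=1)=1; Z[5]=1
i=6: min(r-i=3, Z[3]=6)=3; Z[6]=3
i=7: min(r-i=2, Z[4]=0)=0; Z[7]=0
i=8: min(r-i=1, Z[5]=1)=1; Z[8]=2 extend→box=[8,10)
i=9: min(r-i=1, Z[1]=0)=0; Z[9]=0
i=10: i≥r, start 0; Z[10]=0
i=11: i≥r, start 0; Z[11]=3 extend→box=[11,14)
i=12: min(r-i=2, Z[1]=0)=0; Z[12]=0
i=13: min(r-i=1, Z[2]=1)=1; Z[13]=1

[14, 0, 1, 6, 0, 1, 3, 0, 2, 0, 0, 3, 0, 1]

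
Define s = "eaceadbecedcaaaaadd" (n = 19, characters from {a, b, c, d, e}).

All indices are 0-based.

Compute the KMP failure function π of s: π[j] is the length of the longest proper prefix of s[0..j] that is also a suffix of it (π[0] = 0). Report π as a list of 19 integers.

[0, 0, 0, 1, 2, 0, 0, 1, 0, 1, 0, 0, 0, 0, 0, 0, 0, 0, 0]

π[0] = 0
j=1 s[j]='a': π[1]=0 (border '')
j=2 s[j]='c': π[2]=0 (border '')
j=3 s[j]='e': π[3]=1 (border 'e')
j=4 s[j]='a': π[4]=2 (border 'ea')
j=5 s[j]='d': k: 2→0; π[5]=0 (border '')
j=6 s[j]='b': π[6]=0 (border '')
j=7 s[j]='e': π[7]=1 (border 'e')
j=8 s[j]='c': k: 1→0; π[8]=0 (border '')
j=9 s[j]='e': π[9]=1 (border 'e')
j=10 s[j]='d': k: 1→0; π[10]=0 (border '')
j=11 s[j]='c': π[11]=0 (border '')
j=12 s[j]='a': π[12]=0 (border '')
j=13 s[j]='a': π[13]=0 (border '')
j=14 s[j]='a': π[14]=0 (border '')
j=15 s[j]='a': π[15]=0 (border '')
j=16 s[j]='a': π[16]=0 (border '')
j=17 s[j]='d': π[17]=0 (border '')
j=18 s[j]='d': π[18]=0 (border '')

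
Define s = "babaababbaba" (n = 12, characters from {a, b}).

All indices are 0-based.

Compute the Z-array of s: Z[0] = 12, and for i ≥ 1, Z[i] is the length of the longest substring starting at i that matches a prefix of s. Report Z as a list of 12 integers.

Z[0]=12
i=1: i≥r, start 0; Z[1]=0
i=2: i≥r, start 0; Z[2]=2 scan→box=[2,4)
i=3: min(r-i=1, Z[1]=0)=0; Z[3]=0
i=4: i≥r, start 0; Z[4]=0
i=5: i≥r, start 0; Z[5]=3 scan→box=[5,8)
i=6: min(r-i=2, Z[1]=0)=0; Z[6]=0
i=7: min(r-i=1, Z[2]=2)=1; Z[7]=1
i=8: i≥r, start 0; Z[8]=4 scan→box=[8,12)
i=9: min(r-i=3, Z[1]=0)=0; Z[9]=0
i=10: min(r-i=2, Z[2]=2)=2; Z[10]=2
i=11: min(r-i=1, Z[3]=0)=0; Z[11]=0

[12, 0, 2, 0, 0, 3, 0, 1, 4, 0, 2, 0]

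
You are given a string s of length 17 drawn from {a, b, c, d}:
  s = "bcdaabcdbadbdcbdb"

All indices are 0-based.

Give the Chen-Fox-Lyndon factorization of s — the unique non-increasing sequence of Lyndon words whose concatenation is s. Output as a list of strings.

["bcd", "aabcdbadbdcbdb"]

emit factor 1: 'bcd' (i=0, period=3)
emit factor 2: 'aabcdbadbdcbdb' (i=3, period=14)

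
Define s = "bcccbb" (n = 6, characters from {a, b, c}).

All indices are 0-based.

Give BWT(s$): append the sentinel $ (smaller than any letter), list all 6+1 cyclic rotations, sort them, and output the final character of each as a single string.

rank  rotation last
    0  $bcccbb  b
    1  b$bcccb  b
    2  bb$bccc  c
    3  bcccbb$  $
    4  cbb$bcc  c
    5  ccbb$bc  c
    6  cccbb$b  b

bbc$ccb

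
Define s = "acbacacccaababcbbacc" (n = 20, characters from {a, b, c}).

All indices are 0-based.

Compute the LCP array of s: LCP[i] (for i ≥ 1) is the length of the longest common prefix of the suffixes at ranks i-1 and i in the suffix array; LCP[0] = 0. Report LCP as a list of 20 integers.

[0, 1, 2, 1, 2, 2, 3, 0, 2, 3, 1, 1, 0, 1, 2, 1, 2, 1, 2, 2]

sorted suffixes:
  #0 SA[0]=9  'aababcbbacc'
  #1 SA[1]=10  'ababcbbacc'
  #2 SA[2]=12  'abcbbacc'
  #3 SA[3]=3  'acacccaababcbbacc'
  #4 SA[4]=0  'acbacacccaababcbbacc'
  #5 SA[5]=17  'acc'
  #6 SA[6]=5  'acccaababcbbacc'
  #7 SA[7]=11  'babcbbacc'
  #8 SA[8]=2  'bacacccaababcbbacc'
  #9 SA[9]=16  'bacc'
  #10 SA[10]=15  'bbacc'
  #11 SA[11]=13  'bcbbacc'
  #12 SA[12]=19  'c'
  #13 SA[13]=8  'caababcbbacc'
  #14 SA[14]=4  'cacccaababcbbacc'
  #15 SA[15]=1  'cbacacccaababcbbacc'
  #16 SA[16]=14  'cbbacc'
  #17 SA[17]=18  'cc'
  #18 SA[18]=7  'ccaababcbbacc'
  #19 SA[19]=6  'cccaababcbbacc'

SA = [9, 10, 12, 3, 0, 17, 5, 11, 2, 16, 15, 13, 19, 8, 4, 1, 14, 18, 7, 6]
[i] adj suffixes → lcp
  [1] 9/10 → 1 ('a')
  [2] 10/12 → 2 ('ab')
  [3] 12/3 → 1 ('a')
  [4] 3/0 → 2 ('ac')
  [5] 0/17 → 2 ('ac')
  [6] 17/5 → 3 ('acc')
  [7] 5/11 → 0 ('')
  [8] 11/2 → 2 ('ba')
  [9] 2/16 → 3 ('bac')
  [10] 16/15 → 1 ('b')
  [11] 15/13 → 1 ('b')
  [12] 13/19 → 0 ('')
  [13] 19/8 → 1 ('c')
  [14] 8/4 → 2 ('ca')
  [15] 4/1 → 1 ('c')
  [16] 1/14 → 2 ('cb')
  [17] 14/18 → 1 ('c')
  [18] 18/7 → 2 ('cc')
  [19] 7/6 → 2 ('cc')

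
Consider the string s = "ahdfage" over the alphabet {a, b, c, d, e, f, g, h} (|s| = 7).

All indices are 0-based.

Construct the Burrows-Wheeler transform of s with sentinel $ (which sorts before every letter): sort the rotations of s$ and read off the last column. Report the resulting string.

rank  rotation  last
    0  $ahdfage  e
    1  age$ahdf  f
    2  ahdfage$  $
    3  dfage$ah  h
    4  e$ahdfag  g
    5  fage$ahd  d
    6  ge$ahdfa  a
    7  hdfage$a  a

ef$hgdaa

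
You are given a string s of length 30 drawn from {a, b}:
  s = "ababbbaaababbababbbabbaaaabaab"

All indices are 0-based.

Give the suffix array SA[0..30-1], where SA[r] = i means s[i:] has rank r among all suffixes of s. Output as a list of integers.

rank | idx | suffix
   0 |  22 | aaaabaab
   1 |  23 | aaabaab
   2 |   6 | aaababbababbbabbaaaabaab
   3 |  27 | aab
   4 |  24 | aabaab
   5 |   7 | aababbababbbabbaaaabaab
   6 |  28 | ab
   7 |  25 | abaab
   8 |   8 | ababbababbbabbaaaabaab
   9 |   0 | ababbbaaababbababbbabbaaaabaab
  10 |  13 | ababbbabbaaaabaab
  11 |  19 | abbaaaabaab
  12 |  10 | abbababbbabbaaaabaab
  13 |   2 | abbbaaababbababbbabbaaaabaab
  14 |  15 | abbbabbaaaabaab
  15 |  29 | b
  16 |  21 | baaaabaab
  17 |   5 | baaababbababbbabbaaaabaab
  18 |  26 | baab
  19 |  12 | bababbbabbaaaabaab
  20 |  18 | babbaaaabaab
  21 |   9 | babbababbbabbaaaabaab
  22 |   1 | babbbaaababbababbbabbaaaabaab
  23 |  14 | babbbabbaaaabaab
  24 |  20 | bbaaaabaab
  25 |   4 | bbaaababbababbbabbaaaabaab
  26 |  11 | bbababbbabbaaaabaab
  27 |  17 | bbabbaaaabaab
  28 |   3 | bbbaaababbababbbabbaaaabaab
  29 |  16 | bbbabbaaaabaab

[22, 23, 6, 27, 24, 7, 28, 25, 8, 0, 13, 19, 10, 2, 15, 29, 21, 5, 26, 12, 18, 9, 1, 14, 20, 4, 11, 17, 3, 16]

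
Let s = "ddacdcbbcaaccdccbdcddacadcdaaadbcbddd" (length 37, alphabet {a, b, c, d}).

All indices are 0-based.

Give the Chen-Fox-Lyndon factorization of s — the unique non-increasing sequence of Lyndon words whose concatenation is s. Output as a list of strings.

["d", "d", "acdcbbc", "aaccdccbdcddacadcd", "aaadbcbddd"]

emit factor 1: 'd' (i=0, period=1)
emit factor 2: 'd' (i=1, period=1)
emit factor 3: 'acdcbbc' (i=2, period=7)
emit factor 4: 'aaccdccbdcddacadcd' (i=9, period=18)
emit factor 5: 'aaadbcbddd' (i=27, period=10)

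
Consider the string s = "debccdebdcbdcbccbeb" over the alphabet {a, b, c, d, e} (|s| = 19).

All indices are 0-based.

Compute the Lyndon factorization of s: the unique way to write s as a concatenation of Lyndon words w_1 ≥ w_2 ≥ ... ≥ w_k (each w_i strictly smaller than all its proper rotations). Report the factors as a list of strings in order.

emit factor 1: 'de' (i=0, period=2)
emit factor 2: 'bccdebdcbdc' (i=2, period=11)
emit factor 3: 'bccbe' (i=13, period=5)
emit factor 4: 'b' (i=18, period=1)

["de", "bccdebdcbdc", "bccbe", "b"]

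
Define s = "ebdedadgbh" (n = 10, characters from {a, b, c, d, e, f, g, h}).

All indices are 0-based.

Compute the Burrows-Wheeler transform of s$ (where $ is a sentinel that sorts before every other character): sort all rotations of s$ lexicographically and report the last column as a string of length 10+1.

rank  rotation     last
    0  $ebdedadgbh  h
    1  adgbh$ebded  d
    2  bdedadgbh$e  e
    3  bh$ebdedadg  g
    4  dadgbh$ebde  e
    5  dedadgbh$eb  b
    6  dgbh$ebdeda  a
    7  ebdedadgbh$  $
    8  edadgbh$ebd  d
    9  gbh$ebdedad  d
   10  h$ebdedadgb  b

hdegeba$ddb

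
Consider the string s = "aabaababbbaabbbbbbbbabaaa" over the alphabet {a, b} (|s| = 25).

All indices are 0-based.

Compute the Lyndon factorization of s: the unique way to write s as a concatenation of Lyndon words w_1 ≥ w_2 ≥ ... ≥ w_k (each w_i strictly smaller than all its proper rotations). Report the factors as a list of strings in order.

["aabaababbbaabbbbbbbbab", "a", "a", "a"]

emit factor 1: 'aabaababbbaabbbbbbbbab' (i=0, period=22)
emit factor 2: 'a' (i=22, period=1)
emit factor 3: 'a' (i=23, period=1)
emit factor 4: 'a' (i=24, period=1)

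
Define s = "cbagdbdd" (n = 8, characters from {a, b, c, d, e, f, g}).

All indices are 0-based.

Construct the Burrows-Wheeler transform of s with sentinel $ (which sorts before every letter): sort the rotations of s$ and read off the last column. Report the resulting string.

dbcd$dgba

rank  rotation   last
    0  $cbagdbdd  d
    1  agdbdd$cb  b
    2  bagdbdd$c  c
    3  bdd$cbagd  d
    4  cbagdbdd$  $
    5  d$cbagdbd  d
    6  dbdd$cbag  g
    7  dd$cbagdb  b
    8  gdbdd$cba  a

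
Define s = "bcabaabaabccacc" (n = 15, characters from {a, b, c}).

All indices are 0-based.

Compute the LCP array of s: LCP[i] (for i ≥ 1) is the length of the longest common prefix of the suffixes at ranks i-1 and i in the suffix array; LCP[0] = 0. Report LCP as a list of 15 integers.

rank | idx | suffix
   0 |   4 | aabaabccacc
   1 |   7 | aabccacc
   2 |   2 | abaabaabccacc
   3 |   5 | abaabccacc
   4 |   8 | abccacc
   5 |  12 | acc
   6 |   3 | baabaabccacc
   7 |   6 | baabccacc
   8 |   0 | bcabaabaabccacc
   9 |   9 | bccacc
  10 |  14 | c
  11 |   1 | cabaabaabccacc
  12 |  11 | cacc
  13 |  13 | cc
  14 |  10 | ccacc

SA = [4, 7, 2, 5, 8, 12, 3, 6, 0, 9, 14, 1, 11, 13, 10]
[i] adj suffixes → lcp
  [1] 4/7 → 3 ('aab')
  [2] 7/2 → 1 ('a')
  [3] 2/5 → 5 ('abaab')
  [4] 5/8 → 2 ('ab')
  [5] 8/12 → 1 ('a')
  [6] 12/3 → 0 ('')
  [7] 3/6 → 4 ('baab')
  [8] 6/0 → 1 ('b')
  [9] 0/9 → 2 ('bc')
  [10] 9/14 → 0 ('')
  [11] 14/1 → 1 ('c')
  [12] 1/11 → 2 ('ca')
  [13] 11/13 → 1 ('c')
  [14] 13/10 → 2 ('cc')

[0, 3, 1, 5, 2, 1, 0, 4, 1, 2, 0, 1, 2, 1, 2]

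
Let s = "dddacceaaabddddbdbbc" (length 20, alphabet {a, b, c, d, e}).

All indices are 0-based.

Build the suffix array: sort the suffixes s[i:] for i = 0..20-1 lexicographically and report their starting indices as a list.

[7, 8, 9, 3, 17, 18, 15, 10, 19, 4, 5, 2, 16, 14, 1, 13, 0, 12, 11, 6]

rank→(start, suffix):
  0 → (7, 'aaabddddbdbbc')
  1 → (8, 'aabddddbdbbc')
  2 → (9, 'abddddbdbbc')
  3 → (3, 'acceaaabddddbdbbc')
  4 → (17, 'bbc')
  5 → (18, 'bc')
  6 → (15, 'bdbbc')
  7 → (10, 'bddddbdbbc')
  8 → (19, 'c')
  9 → (4, 'cceaaabddddbdbbc')
  10 → (5, 'ceaaabddddbdbbc')
  11 → (2, 'dacceaaabddddbdbbc')
  12 → (16, 'dbbc')
  13 → (14, 'dbdbbc')
  14 → (1, 'ddacceaaabddddbdbbc')
  15 → (13, 'ddbdbbc')
  16 → (0, 'dddacceaaabddddbdbbc')
  17 → (12, 'dddbdbbc')
  18 → (11, 'ddddbdbbc')
  19 → (6, 'eaaabddddbdbbc')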